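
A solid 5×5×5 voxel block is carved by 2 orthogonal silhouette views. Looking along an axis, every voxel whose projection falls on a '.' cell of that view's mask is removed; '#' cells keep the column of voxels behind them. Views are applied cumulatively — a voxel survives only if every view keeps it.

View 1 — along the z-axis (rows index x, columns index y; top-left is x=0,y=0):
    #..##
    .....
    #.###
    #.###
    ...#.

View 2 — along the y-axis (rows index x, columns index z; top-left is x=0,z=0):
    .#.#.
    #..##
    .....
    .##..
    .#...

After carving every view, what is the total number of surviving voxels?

|visual hull| = 15

before carving: 125 voxels (5×5×5)
[1] z-view keeps 12 columns → grid now 60
[2] y-view keeps 8 columns → grid now 15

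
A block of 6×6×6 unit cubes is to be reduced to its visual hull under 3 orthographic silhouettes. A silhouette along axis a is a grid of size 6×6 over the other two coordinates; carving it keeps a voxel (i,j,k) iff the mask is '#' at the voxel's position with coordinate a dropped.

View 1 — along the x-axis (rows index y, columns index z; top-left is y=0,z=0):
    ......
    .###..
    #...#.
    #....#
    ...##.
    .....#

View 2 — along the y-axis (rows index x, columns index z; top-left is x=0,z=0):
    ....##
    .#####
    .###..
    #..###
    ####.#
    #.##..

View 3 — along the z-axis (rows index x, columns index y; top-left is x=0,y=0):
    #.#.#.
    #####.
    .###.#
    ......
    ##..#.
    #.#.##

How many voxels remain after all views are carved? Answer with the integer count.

before carving: 216 voxels (6×6×6)
  1. axis=0 (YZ plane), |mask|=10  ⇒  voxels=60
  2. axis=1 (XZ plane), |mask|=22  ⇒  voxels=37
  3. axis=2 (XY plane), |mask|=19  ⇒  voxels=18

18 voxels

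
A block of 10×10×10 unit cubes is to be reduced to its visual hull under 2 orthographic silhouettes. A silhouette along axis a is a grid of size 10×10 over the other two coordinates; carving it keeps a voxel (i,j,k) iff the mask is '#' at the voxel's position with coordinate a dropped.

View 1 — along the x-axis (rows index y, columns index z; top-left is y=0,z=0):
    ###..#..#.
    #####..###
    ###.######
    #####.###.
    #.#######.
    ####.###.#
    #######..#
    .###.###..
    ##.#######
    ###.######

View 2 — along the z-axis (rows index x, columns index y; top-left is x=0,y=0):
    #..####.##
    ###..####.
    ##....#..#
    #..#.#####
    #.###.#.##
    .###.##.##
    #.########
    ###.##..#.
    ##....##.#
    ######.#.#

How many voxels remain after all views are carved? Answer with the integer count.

|visual hull| = 520

before carving: 1000 voxels (10×10×10)
V1 x: intersect with YZ mask (78 set) -- 780 left
V2 z: intersect with XY mask (67 set) -- 520 left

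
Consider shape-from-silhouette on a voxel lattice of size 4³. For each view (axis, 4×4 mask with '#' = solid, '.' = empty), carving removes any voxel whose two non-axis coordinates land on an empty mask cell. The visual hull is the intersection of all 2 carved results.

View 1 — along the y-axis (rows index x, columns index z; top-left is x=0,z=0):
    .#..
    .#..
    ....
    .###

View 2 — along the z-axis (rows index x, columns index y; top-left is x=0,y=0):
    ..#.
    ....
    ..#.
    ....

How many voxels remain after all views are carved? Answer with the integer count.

start: 4×4×4 = 64 voxels
V1 y: intersect with XZ mask (5 set) -- 20 left
V2 z: intersect with XY mask (2 set) -- 1 left

voxel count = 1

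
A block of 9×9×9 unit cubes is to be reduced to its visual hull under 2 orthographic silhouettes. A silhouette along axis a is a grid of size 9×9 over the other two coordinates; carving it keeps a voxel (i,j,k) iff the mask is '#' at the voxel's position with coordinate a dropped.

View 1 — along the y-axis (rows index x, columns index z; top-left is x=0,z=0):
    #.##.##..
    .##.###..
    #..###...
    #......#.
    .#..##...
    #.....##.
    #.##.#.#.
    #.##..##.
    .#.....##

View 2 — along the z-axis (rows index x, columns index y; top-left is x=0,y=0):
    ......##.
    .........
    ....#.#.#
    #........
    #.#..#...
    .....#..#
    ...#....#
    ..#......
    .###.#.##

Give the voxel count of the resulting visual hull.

remaining voxels: 72

before carving: 729 voxels (9×9×9)
step 1: project along y, AND mask (35/81) → |grid| = 315
step 2: project along z, AND mask (20/81) → |grid| = 72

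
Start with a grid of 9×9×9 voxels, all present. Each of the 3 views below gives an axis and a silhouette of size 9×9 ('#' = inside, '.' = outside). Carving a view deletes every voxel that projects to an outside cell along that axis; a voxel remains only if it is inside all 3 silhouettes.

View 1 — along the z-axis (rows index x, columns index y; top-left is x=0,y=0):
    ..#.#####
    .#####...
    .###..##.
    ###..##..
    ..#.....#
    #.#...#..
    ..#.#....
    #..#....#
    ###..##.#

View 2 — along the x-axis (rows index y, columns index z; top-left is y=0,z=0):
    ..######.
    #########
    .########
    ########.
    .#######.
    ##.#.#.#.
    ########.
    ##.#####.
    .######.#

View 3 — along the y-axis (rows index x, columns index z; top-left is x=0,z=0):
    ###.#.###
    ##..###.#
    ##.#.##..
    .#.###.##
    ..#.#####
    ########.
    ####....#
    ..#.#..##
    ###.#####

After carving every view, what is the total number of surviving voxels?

initial block: 9^3 = 729
after view 1 [z-axis, 37 of 81 cells solid] → remaining = 333
after view 2 [x-axis, 65 of 81 cells solid] → remaining = 271
after view 3 [y-axis, 55 of 81 cells solid] → remaining = 187

|visual hull| = 187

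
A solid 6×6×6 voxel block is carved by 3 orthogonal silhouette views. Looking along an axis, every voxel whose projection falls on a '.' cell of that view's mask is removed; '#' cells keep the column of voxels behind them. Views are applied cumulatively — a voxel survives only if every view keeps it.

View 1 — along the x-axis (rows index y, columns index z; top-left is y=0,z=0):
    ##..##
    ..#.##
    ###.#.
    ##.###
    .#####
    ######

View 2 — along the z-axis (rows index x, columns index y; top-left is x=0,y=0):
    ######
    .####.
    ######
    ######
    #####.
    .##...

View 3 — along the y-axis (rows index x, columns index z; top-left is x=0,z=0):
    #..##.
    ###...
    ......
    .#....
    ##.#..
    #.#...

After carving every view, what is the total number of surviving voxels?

full grid |V| = 216
[1] x-view keeps 27 columns → grid now 162
[2] z-view keeps 29 columns → grid now 126
[3] y-view keeps 12 columns → grid now 38

38 voxels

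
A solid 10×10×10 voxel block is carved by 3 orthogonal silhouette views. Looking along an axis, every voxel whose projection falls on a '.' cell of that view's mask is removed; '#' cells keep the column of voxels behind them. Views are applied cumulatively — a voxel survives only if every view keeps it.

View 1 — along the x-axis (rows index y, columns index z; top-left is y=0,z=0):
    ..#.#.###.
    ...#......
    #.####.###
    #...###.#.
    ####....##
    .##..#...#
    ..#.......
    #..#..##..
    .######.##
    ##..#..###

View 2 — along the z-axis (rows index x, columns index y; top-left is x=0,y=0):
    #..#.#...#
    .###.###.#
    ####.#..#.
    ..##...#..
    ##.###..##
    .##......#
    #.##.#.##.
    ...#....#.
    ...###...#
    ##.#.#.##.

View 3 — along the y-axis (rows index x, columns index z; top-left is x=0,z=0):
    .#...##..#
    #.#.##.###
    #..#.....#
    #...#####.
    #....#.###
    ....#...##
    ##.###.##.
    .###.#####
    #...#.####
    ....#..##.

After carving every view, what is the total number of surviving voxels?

before carving: 1000 voxels (10×10×10)
  1. axis=0 (YZ plane), |mask|=48  ⇒  voxels=480
  2. axis=2 (XY plane), |mask|=48  ⇒  voxels=242
  3. axis=1 (XZ plane), |mask|=52  ⇒  voxels=128

remaining voxels: 128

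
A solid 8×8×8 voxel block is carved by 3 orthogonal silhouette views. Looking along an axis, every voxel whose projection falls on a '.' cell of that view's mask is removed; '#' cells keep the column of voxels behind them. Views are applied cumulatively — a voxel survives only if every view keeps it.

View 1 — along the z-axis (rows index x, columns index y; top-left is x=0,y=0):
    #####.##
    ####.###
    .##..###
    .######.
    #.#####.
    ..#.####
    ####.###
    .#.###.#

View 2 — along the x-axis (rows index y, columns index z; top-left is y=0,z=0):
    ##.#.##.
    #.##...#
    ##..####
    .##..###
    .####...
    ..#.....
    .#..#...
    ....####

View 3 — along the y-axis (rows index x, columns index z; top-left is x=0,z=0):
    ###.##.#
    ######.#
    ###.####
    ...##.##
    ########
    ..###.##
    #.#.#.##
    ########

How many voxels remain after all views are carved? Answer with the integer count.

start: 8×8×8 = 512 voxels
step 1: project along z, AND mask (48/64) → |grid| = 384
step 2: project along x, AND mask (31/64) → |grid| = 181
step 3: project along y, AND mask (50/64) → |grid| = 141

141 voxels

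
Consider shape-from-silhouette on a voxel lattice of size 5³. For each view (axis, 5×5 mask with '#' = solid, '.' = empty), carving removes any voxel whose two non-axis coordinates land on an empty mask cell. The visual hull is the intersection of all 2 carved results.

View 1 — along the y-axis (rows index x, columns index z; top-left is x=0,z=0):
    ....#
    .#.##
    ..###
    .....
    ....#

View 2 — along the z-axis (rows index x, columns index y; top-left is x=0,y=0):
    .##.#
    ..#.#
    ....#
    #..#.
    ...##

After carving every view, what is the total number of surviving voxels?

voxel count = 14

initial block: 5^3 = 125
carve view 1 (along y, XZ-mask fill 8/25): 40 voxels remain
carve view 2 (along z, XY-mask fill 10/25): 14 voxels remain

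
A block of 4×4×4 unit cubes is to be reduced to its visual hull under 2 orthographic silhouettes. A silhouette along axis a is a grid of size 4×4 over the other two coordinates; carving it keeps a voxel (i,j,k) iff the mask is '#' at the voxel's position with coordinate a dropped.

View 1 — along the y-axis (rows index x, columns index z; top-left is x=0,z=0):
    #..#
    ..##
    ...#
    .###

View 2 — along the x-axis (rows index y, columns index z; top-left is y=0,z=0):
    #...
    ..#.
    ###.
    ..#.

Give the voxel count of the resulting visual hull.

initial block: 4^3 = 64
carve view 1 (along y, XZ-mask fill 8/16): 32 voxels remain
carve view 2 (along x, YZ-mask fill 6/16): 9 voxels remain

9 voxels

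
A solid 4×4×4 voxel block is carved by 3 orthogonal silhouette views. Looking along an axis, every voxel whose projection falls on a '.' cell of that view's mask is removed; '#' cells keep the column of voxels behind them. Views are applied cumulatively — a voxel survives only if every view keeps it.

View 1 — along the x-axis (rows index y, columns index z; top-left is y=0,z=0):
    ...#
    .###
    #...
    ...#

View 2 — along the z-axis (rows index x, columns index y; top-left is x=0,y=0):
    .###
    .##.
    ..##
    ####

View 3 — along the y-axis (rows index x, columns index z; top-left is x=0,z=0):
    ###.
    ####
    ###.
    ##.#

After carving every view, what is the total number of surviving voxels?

remaining voxels: 13

initial block: 4^3 = 64
carve view 1 (along x, YZ-mask fill 6/16): 24 voxels remain
carve view 2 (along z, XY-mask fill 11/16): 17 voxels remain
carve view 3 (along y, XZ-mask fill 13/16): 13 voxels remain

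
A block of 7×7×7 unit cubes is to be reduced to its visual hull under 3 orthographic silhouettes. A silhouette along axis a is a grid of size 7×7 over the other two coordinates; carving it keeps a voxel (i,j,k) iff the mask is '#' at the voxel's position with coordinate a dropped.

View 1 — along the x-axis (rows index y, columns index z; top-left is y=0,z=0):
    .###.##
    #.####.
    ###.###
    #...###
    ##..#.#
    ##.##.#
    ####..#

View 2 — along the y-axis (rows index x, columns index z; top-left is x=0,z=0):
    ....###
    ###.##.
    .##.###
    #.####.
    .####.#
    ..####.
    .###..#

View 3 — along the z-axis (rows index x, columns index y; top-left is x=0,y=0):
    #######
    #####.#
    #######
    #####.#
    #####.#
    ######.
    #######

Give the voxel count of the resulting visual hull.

remaining voxels: 134

start: 7×7×7 = 343 voxels
  1. axis=0 (YZ plane), |mask|=34  ⇒  voxels=238
  2. axis=1 (XZ plane), |mask|=31  ⇒  voxels=146
  3. axis=2 (XY plane), |mask|=45  ⇒  voxels=134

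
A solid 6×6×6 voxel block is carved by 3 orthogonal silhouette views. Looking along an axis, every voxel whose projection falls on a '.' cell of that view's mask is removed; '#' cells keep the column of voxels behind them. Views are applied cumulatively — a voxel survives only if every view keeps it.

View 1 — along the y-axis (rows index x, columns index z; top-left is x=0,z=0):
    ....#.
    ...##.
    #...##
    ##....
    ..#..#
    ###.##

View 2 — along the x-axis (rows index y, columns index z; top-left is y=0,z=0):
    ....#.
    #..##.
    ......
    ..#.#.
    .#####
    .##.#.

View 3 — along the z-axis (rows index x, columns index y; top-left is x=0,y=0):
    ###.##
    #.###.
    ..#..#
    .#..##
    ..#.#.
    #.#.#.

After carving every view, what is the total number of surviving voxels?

|visual hull| = 19

full grid |V| = 216
[1] y-view keeps 15 columns → grid now 90
[2] x-view keeps 14 columns → grid now 38
[3] z-view keeps 19 columns → grid now 19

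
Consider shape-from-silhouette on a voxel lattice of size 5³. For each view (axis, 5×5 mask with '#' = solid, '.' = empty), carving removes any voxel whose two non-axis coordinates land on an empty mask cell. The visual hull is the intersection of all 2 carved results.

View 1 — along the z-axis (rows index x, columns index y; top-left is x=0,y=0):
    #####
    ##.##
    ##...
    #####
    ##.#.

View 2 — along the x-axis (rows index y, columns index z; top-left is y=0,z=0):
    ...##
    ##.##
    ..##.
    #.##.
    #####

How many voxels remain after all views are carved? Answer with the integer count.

full grid |V| = 125
V1 z: intersect with XY mask (19 set) -- 95 left
V2 x: intersect with YZ mask (16 set) -- 61 left

|visual hull| = 61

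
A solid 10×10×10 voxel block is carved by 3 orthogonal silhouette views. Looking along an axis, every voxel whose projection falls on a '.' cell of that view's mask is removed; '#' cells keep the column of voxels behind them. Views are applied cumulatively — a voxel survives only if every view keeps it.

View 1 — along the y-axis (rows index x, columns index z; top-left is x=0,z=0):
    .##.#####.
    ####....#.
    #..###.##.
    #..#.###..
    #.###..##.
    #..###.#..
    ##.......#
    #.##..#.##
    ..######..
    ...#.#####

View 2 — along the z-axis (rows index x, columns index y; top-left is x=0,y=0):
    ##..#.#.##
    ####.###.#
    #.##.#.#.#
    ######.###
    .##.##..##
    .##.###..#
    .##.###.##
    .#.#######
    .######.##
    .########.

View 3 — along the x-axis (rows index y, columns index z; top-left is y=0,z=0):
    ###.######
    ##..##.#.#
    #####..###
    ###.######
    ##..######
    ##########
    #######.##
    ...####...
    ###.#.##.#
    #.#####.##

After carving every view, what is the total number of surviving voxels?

|visual hull| = 303

start: 10×10×10 = 1000 voxels
V1 y: intersect with XZ mask (55 set) -- 550 left
V2 z: intersect with XY mask (72 set) -- 394 left
V3 x: intersect with YZ mask (78 set) -- 303 left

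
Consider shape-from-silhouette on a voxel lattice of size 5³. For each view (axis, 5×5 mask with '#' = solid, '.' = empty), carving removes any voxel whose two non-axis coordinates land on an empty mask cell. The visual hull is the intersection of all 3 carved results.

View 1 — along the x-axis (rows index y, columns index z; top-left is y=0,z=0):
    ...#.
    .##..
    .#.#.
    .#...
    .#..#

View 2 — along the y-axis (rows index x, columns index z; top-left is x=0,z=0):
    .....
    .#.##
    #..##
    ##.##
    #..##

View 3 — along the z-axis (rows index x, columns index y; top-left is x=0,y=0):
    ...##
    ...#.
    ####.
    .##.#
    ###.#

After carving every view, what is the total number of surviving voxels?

|visual hull| = 11

full grid |V| = 125
  1. axis=0 (YZ plane), |mask|=8  ⇒  voxels=40
  2. axis=1 (XZ plane), |mask|=13  ⇒  voxels=20
  3. axis=2 (XY plane), |mask|=14  ⇒  voxels=11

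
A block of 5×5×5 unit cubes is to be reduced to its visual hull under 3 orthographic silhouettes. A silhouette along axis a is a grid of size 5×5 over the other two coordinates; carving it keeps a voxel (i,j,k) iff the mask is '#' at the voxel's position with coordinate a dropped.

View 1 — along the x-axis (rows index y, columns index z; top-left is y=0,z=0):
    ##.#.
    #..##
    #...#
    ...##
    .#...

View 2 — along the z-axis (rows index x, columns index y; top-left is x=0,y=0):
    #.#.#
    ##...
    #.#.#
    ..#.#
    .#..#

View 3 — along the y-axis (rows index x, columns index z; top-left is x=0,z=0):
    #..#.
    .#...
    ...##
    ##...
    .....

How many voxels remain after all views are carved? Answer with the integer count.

8 voxels

initial block: 5^3 = 125
[1] x-view keeps 11 columns → grid now 55
[2] z-view keeps 12 columns → grid now 25
[3] y-view keeps 7 columns → grid now 8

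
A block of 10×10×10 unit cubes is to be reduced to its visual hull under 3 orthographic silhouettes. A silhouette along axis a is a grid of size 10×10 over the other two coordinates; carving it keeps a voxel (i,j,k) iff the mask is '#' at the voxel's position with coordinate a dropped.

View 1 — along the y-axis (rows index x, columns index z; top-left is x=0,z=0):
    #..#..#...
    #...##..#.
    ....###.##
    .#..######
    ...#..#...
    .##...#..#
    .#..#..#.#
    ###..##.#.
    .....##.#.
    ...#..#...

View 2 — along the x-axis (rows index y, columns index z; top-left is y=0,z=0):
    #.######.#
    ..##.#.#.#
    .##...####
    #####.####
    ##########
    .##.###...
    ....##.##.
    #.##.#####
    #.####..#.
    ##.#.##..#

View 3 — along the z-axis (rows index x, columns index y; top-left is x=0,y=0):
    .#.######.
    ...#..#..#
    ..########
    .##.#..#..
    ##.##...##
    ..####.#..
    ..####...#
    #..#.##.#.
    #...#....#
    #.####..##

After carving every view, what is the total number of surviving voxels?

start: 10×10×10 = 1000 voxels
  1. axis=1 (XZ plane), |mask|=40  ⇒  voxels=400
  2. axis=0 (YZ plane), |mask|=67  ⇒  voxels=267
  3. axis=2 (XY plane), |mask|=53  ⇒  voxels=149

|visual hull| = 149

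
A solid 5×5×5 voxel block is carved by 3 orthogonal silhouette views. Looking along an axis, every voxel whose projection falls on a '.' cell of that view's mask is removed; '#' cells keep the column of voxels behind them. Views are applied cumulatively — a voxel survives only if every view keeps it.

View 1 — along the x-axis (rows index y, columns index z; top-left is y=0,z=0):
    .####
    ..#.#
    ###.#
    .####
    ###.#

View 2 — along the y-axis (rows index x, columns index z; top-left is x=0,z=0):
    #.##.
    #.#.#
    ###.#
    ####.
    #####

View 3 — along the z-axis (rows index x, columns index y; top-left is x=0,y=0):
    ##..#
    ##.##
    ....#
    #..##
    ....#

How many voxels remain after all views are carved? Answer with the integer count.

start: 5×5×5 = 125 voxels
step 1: project along x, AND mask (18/25) → |grid| = 90
step 2: project along y, AND mask (19/25) → |grid| = 68
step 3: project along z, AND mask (12/25) → |grid| = 31

voxel count = 31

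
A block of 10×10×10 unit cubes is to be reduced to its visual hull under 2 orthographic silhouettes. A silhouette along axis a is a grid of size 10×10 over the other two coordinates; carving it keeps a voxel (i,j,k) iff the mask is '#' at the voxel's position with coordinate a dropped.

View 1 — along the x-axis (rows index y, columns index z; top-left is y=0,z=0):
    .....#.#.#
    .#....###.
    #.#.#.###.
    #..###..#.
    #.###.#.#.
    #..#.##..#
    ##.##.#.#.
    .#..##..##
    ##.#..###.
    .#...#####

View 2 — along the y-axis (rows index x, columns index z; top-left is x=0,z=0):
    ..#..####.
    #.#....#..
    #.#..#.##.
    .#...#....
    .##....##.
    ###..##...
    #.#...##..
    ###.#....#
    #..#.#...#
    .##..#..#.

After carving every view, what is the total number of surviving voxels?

before carving: 1000 voxels (10×10×10)
after view 1 [x-axis, 52 of 100 cells solid] → remaining = 520
after view 2 [y-axis, 41 of 100 cells solid] → remaining = 203

|visual hull| = 203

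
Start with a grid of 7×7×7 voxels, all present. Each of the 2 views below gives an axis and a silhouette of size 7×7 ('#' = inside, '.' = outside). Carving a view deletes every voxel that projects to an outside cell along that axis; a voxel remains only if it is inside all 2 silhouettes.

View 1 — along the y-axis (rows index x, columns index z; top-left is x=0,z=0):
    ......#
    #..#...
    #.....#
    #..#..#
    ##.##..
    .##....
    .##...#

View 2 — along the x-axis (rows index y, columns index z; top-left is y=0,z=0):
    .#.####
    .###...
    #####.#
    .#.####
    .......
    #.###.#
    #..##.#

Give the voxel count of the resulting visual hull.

voxel count = 73

before carving: 343 voxels (7×7×7)
after view 1 [y-axis, 17 of 49 cells solid] → remaining = 119
after view 2 [x-axis, 28 of 49 cells solid] → remaining = 73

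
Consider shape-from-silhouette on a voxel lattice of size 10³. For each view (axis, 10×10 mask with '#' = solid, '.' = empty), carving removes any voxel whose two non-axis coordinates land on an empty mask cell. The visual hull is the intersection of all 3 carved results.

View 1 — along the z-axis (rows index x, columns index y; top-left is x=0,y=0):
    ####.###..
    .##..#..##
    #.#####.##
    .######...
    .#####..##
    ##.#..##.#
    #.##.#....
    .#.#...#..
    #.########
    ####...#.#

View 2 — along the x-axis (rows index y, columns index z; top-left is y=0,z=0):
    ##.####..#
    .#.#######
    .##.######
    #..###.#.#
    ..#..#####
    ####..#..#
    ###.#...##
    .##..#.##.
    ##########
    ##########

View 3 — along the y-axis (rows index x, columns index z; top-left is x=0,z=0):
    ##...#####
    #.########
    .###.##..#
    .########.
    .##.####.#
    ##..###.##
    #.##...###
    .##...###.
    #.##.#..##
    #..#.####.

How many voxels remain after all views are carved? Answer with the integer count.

298 voxels

before carving: 1000 voxels (10×10×10)
carve view 1 (along z, XY-mask fill 61/100): 610 voxels remain
carve view 2 (along x, YZ-mask fill 72/100): 437 voxels remain
carve view 3 (along y, XZ-mask fill 67/100): 298 voxels remain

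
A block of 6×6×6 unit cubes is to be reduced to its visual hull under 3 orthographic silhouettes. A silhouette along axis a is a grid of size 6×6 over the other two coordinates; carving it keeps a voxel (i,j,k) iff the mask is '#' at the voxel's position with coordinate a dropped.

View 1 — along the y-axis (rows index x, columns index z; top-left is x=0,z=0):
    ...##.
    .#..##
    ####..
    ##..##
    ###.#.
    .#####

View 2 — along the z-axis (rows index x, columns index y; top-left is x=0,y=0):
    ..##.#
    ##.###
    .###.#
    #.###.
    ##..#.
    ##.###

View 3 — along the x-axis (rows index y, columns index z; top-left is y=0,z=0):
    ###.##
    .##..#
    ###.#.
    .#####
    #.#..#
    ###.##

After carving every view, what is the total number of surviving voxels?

full grid |V| = 216
step 1: project along y, AND mask (22/36) → |grid| = 132
step 2: project along z, AND mask (24/36) → |grid| = 90
step 3: project along x, AND mask (25/36) → |grid| = 65

|visual hull| = 65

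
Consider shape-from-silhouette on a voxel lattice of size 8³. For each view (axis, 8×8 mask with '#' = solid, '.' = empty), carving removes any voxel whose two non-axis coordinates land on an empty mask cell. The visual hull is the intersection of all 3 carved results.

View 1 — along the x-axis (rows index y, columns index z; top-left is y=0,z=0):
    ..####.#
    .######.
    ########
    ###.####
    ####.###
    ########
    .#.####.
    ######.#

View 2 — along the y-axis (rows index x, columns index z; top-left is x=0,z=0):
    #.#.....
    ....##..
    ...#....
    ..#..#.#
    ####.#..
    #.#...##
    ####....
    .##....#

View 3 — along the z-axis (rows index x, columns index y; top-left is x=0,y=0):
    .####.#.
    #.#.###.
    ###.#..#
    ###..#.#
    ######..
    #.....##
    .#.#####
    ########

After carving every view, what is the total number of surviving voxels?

|visual hull| = 107

initial block: 8^3 = 512
V1 x: intersect with YZ mask (53 set) -- 424 left
V2 y: intersect with XZ mask (24 set) -- 159 left
V3 z: intersect with XY mask (43 set) -- 107 left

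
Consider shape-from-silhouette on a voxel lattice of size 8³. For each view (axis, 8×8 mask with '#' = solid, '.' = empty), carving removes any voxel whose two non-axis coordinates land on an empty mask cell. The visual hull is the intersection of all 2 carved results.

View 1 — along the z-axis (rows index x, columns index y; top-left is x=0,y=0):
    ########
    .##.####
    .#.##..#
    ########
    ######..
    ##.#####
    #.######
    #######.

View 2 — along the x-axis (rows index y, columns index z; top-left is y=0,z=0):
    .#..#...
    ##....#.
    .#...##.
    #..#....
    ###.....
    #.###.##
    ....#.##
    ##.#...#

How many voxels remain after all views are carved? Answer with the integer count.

before carving: 512 voxels (8×8×8)
step 1: project along z, AND mask (53/64) → |grid| = 424
step 2: project along x, AND mask (26/64) → |grid| = 173

remaining voxels: 173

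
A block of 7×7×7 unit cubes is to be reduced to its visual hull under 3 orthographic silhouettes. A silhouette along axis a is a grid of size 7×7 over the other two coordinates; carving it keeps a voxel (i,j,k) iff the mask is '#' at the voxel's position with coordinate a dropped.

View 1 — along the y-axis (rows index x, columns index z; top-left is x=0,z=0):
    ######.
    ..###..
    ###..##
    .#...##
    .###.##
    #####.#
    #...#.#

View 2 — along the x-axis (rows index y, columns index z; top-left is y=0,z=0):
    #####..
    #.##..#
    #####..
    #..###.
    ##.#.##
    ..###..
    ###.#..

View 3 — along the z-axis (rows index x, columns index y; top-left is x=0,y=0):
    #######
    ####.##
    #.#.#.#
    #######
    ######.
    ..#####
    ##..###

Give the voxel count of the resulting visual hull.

start: 7×7×7 = 343 voxels
step 1: project along y, AND mask (31/49) → |grid| = 217
step 2: project along x, AND mask (30/49) → |grid| = 131
step 3: project along z, AND mask (40/49) → |grid| = 109

voxel count = 109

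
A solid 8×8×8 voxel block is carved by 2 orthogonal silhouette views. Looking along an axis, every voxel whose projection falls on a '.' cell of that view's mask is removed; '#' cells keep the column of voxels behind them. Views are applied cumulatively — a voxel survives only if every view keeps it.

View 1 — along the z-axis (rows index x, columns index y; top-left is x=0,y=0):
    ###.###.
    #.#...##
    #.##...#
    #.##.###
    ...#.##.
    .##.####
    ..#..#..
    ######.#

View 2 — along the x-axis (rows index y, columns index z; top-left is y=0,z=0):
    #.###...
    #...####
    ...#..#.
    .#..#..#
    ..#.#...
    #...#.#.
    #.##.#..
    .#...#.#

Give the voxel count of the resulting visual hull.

full grid |V| = 512
step 1: project along z, AND mask (38/64) → |grid| = 304
step 2: project along x, AND mask (26/64) → |grid| = 120

120 voxels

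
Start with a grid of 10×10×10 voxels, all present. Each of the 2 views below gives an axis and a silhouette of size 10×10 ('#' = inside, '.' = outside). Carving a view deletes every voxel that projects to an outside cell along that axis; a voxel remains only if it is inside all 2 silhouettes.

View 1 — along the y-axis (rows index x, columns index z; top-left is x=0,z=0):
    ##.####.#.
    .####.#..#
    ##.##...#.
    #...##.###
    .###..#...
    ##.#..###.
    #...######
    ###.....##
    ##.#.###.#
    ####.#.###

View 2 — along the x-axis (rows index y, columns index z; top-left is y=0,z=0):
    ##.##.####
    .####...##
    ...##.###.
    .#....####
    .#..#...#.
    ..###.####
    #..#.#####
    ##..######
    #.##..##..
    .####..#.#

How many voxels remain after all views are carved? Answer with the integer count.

start: 10×10×10 = 1000 voxels
  1. axis=1 (XZ plane), |mask|=61  ⇒  voxels=610
  2. axis=0 (YZ plane), |mask|=60  ⇒  voxels=370

voxel count = 370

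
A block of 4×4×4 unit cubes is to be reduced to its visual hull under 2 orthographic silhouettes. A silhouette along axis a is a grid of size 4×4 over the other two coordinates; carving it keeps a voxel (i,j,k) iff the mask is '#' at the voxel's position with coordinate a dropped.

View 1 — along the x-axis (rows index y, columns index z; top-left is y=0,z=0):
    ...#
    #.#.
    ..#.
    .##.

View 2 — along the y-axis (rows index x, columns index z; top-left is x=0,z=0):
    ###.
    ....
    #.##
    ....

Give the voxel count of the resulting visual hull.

full grid |V| = 64
[1] x-view keeps 6 columns → grid now 24
[2] y-view keeps 6 columns → grid now 10

remaining voxels: 10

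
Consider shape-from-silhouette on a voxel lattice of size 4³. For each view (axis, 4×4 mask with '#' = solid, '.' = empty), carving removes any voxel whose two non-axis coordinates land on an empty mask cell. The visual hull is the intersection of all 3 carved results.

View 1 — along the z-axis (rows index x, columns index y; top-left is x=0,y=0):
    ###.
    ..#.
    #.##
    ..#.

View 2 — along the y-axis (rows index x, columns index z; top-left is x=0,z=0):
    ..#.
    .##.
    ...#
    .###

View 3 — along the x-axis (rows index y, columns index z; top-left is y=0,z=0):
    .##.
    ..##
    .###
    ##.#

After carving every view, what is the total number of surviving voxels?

voxel count = 10

initial block: 4^3 = 64
V1 z: intersect with XY mask (8 set) -- 32 left
V2 y: intersect with XZ mask (7 set) -- 11 left
V3 x: intersect with YZ mask (10 set) -- 10 left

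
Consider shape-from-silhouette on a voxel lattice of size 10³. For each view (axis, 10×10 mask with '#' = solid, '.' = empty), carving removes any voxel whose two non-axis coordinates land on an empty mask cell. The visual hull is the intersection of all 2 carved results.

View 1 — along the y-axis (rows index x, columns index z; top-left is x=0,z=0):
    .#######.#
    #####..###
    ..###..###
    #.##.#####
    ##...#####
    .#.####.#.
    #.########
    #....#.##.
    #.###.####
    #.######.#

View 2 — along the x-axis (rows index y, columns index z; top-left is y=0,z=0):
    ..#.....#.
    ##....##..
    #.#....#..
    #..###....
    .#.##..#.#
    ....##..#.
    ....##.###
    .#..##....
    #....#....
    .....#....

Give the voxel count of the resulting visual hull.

before carving: 1000 voxels (10×10×10)
step 1: project along y, AND mask (72/100) → |grid| = 720
step 2: project along x, AND mask (32/100) → |grid| = 230

230 voxels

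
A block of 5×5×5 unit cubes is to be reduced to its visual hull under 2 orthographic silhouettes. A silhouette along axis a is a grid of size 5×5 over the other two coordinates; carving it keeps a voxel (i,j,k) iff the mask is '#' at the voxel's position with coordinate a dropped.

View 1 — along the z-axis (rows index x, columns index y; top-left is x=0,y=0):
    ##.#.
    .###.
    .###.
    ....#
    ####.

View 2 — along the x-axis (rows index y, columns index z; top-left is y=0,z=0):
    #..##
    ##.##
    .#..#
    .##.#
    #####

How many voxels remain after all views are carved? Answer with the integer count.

start: 5×5×5 = 125 voxels
after view 1 [z-axis, 14 of 25 cells solid] → remaining = 70
after view 2 [x-axis, 17 of 25 cells solid] → remaining = 45

|visual hull| = 45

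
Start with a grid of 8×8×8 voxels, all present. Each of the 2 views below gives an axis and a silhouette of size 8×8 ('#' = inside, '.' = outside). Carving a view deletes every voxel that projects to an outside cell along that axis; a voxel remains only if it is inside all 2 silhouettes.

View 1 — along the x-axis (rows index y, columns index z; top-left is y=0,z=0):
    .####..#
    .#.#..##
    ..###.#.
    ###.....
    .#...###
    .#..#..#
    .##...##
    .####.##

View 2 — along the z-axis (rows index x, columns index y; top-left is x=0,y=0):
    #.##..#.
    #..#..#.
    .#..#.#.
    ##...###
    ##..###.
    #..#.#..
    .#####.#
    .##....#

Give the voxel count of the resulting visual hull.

131 voxels

start: 8×8×8 = 512 voxels
  1. axis=0 (YZ plane), |mask|=33  ⇒  voxels=264
  2. axis=2 (XY plane), |mask|=32  ⇒  voxels=131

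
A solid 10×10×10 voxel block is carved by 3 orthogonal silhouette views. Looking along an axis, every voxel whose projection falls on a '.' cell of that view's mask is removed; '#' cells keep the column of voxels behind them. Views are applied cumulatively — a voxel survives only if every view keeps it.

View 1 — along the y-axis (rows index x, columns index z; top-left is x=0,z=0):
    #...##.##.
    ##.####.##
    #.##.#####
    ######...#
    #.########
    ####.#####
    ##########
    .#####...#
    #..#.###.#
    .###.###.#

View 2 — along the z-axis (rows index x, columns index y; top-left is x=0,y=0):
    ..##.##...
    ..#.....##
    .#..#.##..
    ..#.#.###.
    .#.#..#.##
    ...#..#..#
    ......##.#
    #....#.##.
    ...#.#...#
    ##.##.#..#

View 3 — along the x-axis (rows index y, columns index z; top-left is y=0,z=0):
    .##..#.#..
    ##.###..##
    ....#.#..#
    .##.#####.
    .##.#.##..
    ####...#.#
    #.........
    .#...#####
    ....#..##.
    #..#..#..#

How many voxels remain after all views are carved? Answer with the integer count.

125 voxels

initial block: 10^3 = 1000
after view 1 [y-axis, 75 of 100 cells solid] → remaining = 750
after view 2 [z-axis, 40 of 100 cells solid] → remaining = 297
after view 3 [x-axis, 46 of 100 cells solid] → remaining = 125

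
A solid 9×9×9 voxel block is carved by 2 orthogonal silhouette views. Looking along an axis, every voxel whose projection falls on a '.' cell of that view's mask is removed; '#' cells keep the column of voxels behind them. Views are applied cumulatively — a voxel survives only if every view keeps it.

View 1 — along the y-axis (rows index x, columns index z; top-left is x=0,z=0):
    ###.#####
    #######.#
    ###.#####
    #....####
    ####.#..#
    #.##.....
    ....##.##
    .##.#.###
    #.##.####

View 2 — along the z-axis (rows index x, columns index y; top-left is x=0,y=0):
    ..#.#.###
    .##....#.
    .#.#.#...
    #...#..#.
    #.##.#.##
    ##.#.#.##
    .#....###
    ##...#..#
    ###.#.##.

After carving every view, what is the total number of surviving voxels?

remaining voxels: 239

initial block: 9^3 = 729
  1. axis=1 (XZ plane), |mask|=55  ⇒  voxels=495
  2. axis=2 (XY plane), |mask|=40  ⇒  voxels=239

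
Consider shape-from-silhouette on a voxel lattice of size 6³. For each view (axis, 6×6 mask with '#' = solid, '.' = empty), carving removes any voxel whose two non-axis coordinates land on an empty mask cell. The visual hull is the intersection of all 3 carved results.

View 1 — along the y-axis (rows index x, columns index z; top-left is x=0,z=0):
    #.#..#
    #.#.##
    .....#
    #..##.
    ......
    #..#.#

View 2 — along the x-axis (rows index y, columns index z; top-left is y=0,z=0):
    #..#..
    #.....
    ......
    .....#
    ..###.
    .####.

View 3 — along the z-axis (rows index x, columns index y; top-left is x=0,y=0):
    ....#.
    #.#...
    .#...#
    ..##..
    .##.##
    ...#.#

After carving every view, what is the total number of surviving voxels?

before carving: 216 voxels (6×6×6)
V1 y: intersect with XZ mask (14 set) -- 84 left
V2 x: intersect with YZ mask (11 set) -- 26 left
V3 z: intersect with XY mask (13 set) -- 4 left

remaining voxels: 4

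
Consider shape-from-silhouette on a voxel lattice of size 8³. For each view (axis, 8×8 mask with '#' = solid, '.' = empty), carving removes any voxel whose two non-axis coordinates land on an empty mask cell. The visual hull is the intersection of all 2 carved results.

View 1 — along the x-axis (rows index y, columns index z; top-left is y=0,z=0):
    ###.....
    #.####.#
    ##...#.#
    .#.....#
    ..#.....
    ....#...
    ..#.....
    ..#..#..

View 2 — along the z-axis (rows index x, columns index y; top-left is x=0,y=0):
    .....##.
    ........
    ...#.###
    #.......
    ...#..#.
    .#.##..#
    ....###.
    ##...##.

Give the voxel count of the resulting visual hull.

start: 8×8×8 = 512 voxels
V1 x: intersect with YZ mask (20 set) -- 160 left
V2 z: intersect with XY mask (20 set) -- 39 left

|visual hull| = 39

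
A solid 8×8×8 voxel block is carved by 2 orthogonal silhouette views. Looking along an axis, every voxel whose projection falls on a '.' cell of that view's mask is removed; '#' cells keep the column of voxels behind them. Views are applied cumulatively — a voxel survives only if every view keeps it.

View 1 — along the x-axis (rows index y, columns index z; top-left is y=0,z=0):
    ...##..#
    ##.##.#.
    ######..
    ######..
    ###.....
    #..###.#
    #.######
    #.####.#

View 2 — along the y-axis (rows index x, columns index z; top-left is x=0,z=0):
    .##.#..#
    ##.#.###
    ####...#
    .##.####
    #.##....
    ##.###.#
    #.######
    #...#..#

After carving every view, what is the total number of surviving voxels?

remaining voxels: 211

full grid |V| = 512
step 1: project along x, AND mask (41/64) → |grid| = 328
step 2: project along y, AND mask (40/64) → |grid| = 211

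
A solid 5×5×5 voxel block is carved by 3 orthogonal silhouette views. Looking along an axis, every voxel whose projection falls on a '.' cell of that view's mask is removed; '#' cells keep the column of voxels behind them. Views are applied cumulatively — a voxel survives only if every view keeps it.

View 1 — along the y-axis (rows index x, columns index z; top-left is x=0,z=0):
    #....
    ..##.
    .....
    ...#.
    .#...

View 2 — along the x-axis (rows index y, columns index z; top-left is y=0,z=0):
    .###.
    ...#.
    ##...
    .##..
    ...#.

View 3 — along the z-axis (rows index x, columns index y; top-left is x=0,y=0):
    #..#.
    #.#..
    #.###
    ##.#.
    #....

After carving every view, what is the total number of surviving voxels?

initial block: 5^3 = 125
[1] y-view keeps 5 columns → grid now 25
[2] x-view keeps 9 columns → grid now 12
[3] z-view keeps 12 columns → grid now 5

voxel count = 5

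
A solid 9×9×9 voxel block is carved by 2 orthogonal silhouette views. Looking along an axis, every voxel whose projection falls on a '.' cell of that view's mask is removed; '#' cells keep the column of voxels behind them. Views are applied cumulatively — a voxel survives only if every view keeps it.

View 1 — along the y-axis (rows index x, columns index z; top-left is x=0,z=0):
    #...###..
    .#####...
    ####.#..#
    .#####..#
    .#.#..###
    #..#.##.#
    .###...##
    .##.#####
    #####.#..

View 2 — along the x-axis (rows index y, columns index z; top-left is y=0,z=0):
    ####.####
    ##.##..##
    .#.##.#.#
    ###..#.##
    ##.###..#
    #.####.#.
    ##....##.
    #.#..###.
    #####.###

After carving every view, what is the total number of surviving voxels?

voxel count = 290

full grid |V| = 729
V1 y: intersect with XZ mask (49 set) -- 441 left
V2 x: intersect with YZ mask (54 set) -- 290 left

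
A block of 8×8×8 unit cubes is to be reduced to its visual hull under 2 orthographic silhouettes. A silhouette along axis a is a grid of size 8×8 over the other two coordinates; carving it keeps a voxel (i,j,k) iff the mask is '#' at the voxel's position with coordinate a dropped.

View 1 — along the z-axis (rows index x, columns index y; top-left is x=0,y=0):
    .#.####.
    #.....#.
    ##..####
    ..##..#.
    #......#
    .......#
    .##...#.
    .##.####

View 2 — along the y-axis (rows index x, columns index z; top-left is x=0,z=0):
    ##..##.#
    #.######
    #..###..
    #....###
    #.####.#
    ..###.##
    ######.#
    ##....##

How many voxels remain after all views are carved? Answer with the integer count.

before carving: 512 voxels (8×8×8)
[1] z-view keeps 28 columns → grid now 224
[2] y-view keeps 42 columns → grid now 137

remaining voxels: 137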